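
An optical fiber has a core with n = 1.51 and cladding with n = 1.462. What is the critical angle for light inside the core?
θc = arcsin(n_cladding/n_core) = 75.51°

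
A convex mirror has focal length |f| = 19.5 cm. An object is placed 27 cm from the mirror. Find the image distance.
f = −19.5 cm (convex); 1/di = 1/f − 1/do → di = -11.32 cm (virtual image, behind mirror)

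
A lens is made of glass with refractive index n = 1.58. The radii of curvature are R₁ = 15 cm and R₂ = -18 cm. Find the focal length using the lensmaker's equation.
1/f = (n − 1)(1/R₁ − 1/R₂) → f = 14.11 cm (converging lens)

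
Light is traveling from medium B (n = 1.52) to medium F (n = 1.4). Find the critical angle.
θc = arcsin(n₂/n₁) = 67.08°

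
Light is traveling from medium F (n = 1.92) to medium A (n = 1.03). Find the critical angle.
θc = arcsin(n₂/n₁) = 32.44°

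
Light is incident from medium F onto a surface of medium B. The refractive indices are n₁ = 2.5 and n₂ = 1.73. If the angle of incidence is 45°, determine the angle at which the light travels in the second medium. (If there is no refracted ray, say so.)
sin θ₂ = (n₁/n₂)·sin θ₁ = 1.022 > 1, so there is no refracted ray — the light undergoes total internal reflection.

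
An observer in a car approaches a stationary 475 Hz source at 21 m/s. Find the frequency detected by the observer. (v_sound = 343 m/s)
f_obs = f·(v + v_o)/v = 504.1 Hz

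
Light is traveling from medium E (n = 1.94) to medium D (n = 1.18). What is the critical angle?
θc = arcsin(n₂/n₁) = 37.46°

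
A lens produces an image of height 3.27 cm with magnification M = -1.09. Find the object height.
ho = |hi|/|M| = 3 cm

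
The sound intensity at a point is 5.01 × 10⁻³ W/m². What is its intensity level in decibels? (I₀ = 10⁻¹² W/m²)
β = 10·log₁₀(I/I₀) = 97 dB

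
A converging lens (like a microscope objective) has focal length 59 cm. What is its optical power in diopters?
P = 1/f = 1.695 D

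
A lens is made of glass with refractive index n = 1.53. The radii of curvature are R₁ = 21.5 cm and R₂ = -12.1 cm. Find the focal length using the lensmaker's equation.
1/f = (n − 1)(1/R₁ − 1/R₂) → f = 14.61 cm (converging lens)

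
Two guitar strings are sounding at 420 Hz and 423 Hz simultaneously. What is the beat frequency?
3 Hz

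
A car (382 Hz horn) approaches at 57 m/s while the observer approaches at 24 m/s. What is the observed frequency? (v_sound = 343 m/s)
f_obs = f·(v + v_o)/(v − v_s) = 490.2 Hz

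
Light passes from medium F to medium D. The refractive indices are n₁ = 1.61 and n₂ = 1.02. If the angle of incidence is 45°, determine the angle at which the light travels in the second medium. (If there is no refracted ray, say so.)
sin θ₂ = (n₁/n₂)·sin θ₁ = 1.116 > 1, so there is no refracted ray — the light undergoes total internal reflection.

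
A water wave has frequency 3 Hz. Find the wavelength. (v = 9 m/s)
λ = v/f = 3 m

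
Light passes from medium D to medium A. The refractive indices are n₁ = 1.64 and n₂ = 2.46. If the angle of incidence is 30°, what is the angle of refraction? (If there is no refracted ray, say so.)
sin θ₂ = (n₁/n₂)·sin θ₁ = 0.3333 → θ₂ = 19.47°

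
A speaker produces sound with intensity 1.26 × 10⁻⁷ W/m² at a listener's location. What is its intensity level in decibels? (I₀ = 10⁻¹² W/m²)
β = 10·log₁₀(I/I₀) = 51 dB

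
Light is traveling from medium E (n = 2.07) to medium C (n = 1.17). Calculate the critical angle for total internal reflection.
θc = arcsin(n₂/n₁) = 34.42°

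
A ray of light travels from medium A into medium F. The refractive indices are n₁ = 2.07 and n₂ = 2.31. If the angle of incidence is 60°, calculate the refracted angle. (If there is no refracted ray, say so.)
sin θ₂ = (n₁/n₂)·sin θ₁ = 0.776 → θ₂ = 50.9°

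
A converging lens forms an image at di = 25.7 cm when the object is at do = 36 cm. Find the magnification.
M = −di/do = -0.7139 (inverted image)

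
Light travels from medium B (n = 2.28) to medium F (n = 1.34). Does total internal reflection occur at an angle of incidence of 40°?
θc = arcsin(n₂/n₁) = 36°; 40° > θc, so yes — total internal reflection.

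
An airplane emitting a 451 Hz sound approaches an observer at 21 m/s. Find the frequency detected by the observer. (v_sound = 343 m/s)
f_obs = f·v/(v − v_s) = 480.4 Hz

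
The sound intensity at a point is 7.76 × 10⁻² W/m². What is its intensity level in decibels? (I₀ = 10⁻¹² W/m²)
β = 10·log₁₀(I/I₀) = 108.9 dB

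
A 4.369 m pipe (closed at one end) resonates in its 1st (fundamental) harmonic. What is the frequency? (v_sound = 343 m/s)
fₙ = nv/(4L) = 19.63 Hz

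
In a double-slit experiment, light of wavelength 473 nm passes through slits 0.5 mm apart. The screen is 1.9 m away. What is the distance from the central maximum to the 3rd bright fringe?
y = mλL/d = 5.392 mm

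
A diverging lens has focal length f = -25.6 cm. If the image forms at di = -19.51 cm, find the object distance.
1/do = 1/f − 1/di → do = 82.01 cm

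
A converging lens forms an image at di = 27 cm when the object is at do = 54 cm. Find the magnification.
M = −di/do = -0.5 (inverted image)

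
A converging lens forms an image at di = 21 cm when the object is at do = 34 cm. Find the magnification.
M = −di/do = -0.6176 (inverted image)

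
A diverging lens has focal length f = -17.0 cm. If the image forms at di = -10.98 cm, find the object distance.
1/do = 1/f − 1/di → do = 31.01 cm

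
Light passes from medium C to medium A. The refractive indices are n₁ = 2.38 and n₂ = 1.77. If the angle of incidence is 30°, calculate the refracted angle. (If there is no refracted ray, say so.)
sin θ₂ = (n₁/n₂)·sin θ₁ = 0.6723 → θ₂ = 42.25°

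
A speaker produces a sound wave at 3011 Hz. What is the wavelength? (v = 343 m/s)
λ = v/f = 0.1139 m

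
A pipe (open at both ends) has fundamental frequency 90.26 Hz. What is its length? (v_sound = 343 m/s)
L = v/(2f₁) = 1.9 m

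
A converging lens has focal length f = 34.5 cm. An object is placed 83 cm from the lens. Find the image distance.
1/di = 1/f − 1/do → di = 59.04 cm (real image)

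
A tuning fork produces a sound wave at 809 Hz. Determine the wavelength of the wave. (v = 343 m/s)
λ = v/f = 0.424 m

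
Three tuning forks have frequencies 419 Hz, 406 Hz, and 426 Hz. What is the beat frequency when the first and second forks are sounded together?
13 Hz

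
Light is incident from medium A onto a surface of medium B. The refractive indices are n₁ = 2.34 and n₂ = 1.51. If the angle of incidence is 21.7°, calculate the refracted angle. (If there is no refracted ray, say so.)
sin θ₂ = (n₁/n₂)·sin θ₁ = 0.573 → θ₂ = 34.96°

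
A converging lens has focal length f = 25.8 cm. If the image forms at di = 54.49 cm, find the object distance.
1/do = 1/f − 1/di → do = 49 cm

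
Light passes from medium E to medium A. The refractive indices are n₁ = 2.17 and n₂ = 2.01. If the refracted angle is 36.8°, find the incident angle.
sin θ₁ = (n₂/n₁)·sin θ₂ → θ₁ = 33.7°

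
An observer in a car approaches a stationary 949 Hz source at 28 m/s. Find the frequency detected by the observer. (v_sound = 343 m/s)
f_obs = f·(v + v_o)/v = 1026 Hz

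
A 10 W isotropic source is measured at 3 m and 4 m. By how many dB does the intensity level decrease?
Δβ = 20·log₁₀(r₂/r₁) = 2.499 dB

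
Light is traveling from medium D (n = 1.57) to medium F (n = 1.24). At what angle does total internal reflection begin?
θc = arcsin(n₂/n₁) = 52.17°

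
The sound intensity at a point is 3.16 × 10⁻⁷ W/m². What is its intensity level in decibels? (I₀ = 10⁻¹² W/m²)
β = 10·log₁₀(I/I₀) = 55 dB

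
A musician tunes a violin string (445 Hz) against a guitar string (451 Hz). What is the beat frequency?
6 Hz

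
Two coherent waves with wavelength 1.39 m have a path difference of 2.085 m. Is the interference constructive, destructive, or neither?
destructive — path difference = 1.5λ, an odd multiple of λ/2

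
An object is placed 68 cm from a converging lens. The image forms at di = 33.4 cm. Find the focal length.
1/f = 1/do + 1/di → f = 22.4 cm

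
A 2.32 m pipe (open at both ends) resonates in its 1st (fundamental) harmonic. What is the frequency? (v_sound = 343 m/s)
fₙ = nv/(2L) = 73.92 Hz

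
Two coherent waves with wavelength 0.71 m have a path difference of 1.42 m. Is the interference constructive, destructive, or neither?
constructive — path difference = 2λ, a whole number of wavelengths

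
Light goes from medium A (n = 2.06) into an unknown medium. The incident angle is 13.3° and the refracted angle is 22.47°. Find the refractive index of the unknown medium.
n₂ = n₁·sin θ₁ / sin θ₂ = 1.24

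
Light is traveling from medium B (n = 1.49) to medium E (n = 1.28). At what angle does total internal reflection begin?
θc = arcsin(n₂/n₁) = 59.21°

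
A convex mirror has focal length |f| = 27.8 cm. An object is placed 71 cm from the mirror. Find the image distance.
f = −27.8 cm (convex); 1/di = 1/f − 1/do → di = -19.98 cm (virtual image, behind mirror)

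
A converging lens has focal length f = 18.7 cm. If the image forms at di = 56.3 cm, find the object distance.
1/do = 1/f − 1/di → do = 28 cm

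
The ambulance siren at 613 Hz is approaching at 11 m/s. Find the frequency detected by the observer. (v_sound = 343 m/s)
f_obs = f·v/(v − v_s) = 633.3 Hz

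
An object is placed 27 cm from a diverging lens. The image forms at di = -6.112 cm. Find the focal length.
1/f = 1/do + 1/di → f = -7.9 cm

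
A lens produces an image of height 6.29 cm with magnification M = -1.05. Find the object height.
ho = |hi|/|M| = 5.99 cm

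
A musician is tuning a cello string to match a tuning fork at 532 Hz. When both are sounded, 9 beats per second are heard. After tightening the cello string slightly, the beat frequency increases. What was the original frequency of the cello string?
541 Hz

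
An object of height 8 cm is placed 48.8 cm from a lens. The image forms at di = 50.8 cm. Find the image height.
hi = (-di/do) × ho = -8.328 cm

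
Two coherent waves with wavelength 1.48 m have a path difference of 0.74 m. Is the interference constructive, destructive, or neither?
destructive — path difference = 0.5λ, an odd multiple of λ/2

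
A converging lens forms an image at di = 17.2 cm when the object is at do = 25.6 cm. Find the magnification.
M = −di/do = -0.6719 (inverted image)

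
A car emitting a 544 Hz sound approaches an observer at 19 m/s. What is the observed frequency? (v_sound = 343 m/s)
f_obs = f·v/(v − v_s) = 575.9 Hz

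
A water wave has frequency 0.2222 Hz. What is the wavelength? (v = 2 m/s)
λ = v/f = 9.001 m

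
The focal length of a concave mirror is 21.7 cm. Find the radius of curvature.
R = 2|f| = 43.4 cm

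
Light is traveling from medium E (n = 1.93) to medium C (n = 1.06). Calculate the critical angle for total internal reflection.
θc = arcsin(n₂/n₁) = 33.31°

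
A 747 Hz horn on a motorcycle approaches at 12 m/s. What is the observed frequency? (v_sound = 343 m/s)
f_obs = f·v/(v − v_s) = 774.1 Hz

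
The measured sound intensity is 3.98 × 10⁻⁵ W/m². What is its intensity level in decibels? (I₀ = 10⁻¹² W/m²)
β = 10·log₁₀(I/I₀) = 76 dB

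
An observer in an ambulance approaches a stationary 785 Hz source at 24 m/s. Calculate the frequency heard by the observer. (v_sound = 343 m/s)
f_obs = f·(v + v_o)/v = 839.9 Hz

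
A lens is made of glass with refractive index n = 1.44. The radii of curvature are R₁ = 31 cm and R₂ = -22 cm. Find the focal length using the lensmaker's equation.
1/f = (n − 1)(1/R₁ − 1/R₂) → f = 29.25 cm (converging lens)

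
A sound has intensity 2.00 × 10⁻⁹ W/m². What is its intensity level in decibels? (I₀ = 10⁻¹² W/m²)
β = 10·log₁₀(I/I₀) = 33.01 dB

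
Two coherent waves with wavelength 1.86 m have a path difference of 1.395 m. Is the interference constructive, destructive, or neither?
neither (partial) — path difference = 0.75λ, neither a whole number of wavelengths nor an odd multiple of λ/2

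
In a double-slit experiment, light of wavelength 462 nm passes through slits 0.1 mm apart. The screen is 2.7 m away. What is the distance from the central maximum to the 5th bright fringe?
y = mλL/d = 62.37 mm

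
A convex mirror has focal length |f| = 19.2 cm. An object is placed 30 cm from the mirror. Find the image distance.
f = −19.2 cm (convex); 1/di = 1/f − 1/do → di = -11.71 cm (virtual image, behind mirror)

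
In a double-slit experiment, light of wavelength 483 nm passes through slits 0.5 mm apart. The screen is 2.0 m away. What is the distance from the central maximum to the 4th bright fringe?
y = mλL/d = 7.728 mm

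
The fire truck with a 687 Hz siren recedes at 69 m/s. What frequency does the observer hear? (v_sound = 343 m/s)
f_obs = f·v/(v + v_s) = 571.9 Hz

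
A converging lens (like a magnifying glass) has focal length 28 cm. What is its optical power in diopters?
P = 1/f = 3.571 D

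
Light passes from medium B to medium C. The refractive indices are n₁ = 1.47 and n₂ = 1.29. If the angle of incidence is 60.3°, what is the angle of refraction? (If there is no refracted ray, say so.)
sin θ₂ = (n₁/n₂)·sin θ₁ = 0.9898 → θ₂ = 81.82°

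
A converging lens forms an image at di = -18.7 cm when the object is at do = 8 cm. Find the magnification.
M = −di/do = 2.337 (upright image)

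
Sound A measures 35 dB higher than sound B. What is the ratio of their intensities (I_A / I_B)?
I_A/I_B = 10^(Δβ/10) = 3162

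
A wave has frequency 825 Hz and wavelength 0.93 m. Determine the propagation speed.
v = fλ = 767.2 m/s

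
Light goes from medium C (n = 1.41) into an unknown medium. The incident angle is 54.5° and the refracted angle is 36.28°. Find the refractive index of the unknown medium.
n₂ = n₁·sin θ₁ / sin θ₂ = 1.94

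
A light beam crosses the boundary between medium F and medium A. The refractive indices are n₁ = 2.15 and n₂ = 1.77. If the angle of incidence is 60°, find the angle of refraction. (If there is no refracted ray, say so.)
sin θ₂ = (n₁/n₂)·sin θ₁ = 1.052 > 1, so there is no refracted ray — the light undergoes total internal reflection.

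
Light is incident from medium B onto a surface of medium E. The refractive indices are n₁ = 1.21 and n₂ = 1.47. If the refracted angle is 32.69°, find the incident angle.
sin θ₁ = (n₂/n₁)·sin θ₂ → θ₁ = 41.01°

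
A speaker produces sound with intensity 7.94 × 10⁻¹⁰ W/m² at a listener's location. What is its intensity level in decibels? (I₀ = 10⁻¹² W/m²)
β = 10·log₁₀(I/I₀) = 29 dB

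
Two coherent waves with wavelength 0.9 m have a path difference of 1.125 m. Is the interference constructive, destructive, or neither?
neither (partial) — path difference = 1.25λ, neither a whole number of wavelengths nor an odd multiple of λ/2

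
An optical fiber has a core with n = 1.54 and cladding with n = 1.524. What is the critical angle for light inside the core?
θc = arcsin(n_cladding/n_core) = 81.73°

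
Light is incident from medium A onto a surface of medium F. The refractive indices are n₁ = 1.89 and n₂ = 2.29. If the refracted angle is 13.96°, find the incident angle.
sin θ₁ = (n₂/n₁)·sin θ₂ → θ₁ = 17°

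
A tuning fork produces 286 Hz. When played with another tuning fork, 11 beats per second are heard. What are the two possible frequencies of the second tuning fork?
f₂ = 286 ± 11 Hz → 297 Hz or 275 Hz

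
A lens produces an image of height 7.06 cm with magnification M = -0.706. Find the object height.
ho = |hi|/|M| = 10 cm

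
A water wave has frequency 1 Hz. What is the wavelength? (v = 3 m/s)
λ = v/f = 3 m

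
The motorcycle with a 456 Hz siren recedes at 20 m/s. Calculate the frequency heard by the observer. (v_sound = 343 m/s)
f_obs = f·v/(v + v_s) = 430.9 Hz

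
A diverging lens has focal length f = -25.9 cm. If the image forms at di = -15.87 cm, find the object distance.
1/do = 1/f − 1/di → do = 40.98 cm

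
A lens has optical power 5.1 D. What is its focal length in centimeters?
f = 1/P = 19.61 cm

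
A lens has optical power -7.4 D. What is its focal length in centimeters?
f = 1/P = -13.51 cm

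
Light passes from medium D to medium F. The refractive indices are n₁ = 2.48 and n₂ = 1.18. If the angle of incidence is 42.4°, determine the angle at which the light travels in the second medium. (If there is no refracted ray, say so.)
sin θ₂ = (n₁/n₂)·sin θ₁ = 1.417 > 1, so there is no refracted ray — the light undergoes total internal reflection.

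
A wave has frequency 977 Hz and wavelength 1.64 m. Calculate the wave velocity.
v = fλ = 1602 m/s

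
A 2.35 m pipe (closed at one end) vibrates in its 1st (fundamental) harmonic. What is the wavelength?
λₙ = 4L/n = 9.4 m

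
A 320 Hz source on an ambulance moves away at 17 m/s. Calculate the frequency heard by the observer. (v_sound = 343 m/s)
f_obs = f·v/(v + v_s) = 304.9 Hz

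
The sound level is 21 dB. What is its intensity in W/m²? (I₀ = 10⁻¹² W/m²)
I = I₀·10^(β/10) = 1.26 × 10⁻¹⁰ W/m²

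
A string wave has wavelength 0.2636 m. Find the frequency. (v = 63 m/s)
f = v/λ = 239 Hz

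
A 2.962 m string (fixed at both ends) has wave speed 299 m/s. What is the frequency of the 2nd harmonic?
fₙ = nv/(2L) = 100.9 Hz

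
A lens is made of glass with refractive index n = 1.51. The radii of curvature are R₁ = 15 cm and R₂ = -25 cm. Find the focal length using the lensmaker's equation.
1/f = (n − 1)(1/R₁ − 1/R₂) → f = 18.38 cm (converging lens)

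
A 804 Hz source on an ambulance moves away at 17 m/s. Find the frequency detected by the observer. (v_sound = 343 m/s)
f_obs = f·v/(v + v_s) = 766 Hz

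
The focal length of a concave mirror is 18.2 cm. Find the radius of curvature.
R = 2|f| = 36.4 cm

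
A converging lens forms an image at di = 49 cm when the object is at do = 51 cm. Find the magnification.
M = −di/do = -0.9608 (inverted image)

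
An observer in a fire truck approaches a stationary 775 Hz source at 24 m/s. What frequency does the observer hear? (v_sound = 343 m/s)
f_obs = f·(v + v_o)/v = 829.2 Hz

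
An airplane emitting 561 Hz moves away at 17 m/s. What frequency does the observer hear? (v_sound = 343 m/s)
f_obs = f·v/(v + v_s) = 534.5 Hz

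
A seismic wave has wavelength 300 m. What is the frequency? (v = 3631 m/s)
f = v/λ = 12.1 Hz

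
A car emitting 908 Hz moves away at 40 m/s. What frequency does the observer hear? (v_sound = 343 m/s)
f_obs = f·v/(v + v_s) = 813.2 Hz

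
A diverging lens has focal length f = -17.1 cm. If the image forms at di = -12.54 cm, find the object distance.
1/do = 1/f − 1/di → do = 47.02 cm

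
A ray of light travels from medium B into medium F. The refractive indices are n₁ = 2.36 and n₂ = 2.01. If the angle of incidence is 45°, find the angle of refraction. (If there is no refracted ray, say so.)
sin θ₂ = (n₁/n₂)·sin θ₁ = 0.8302 → θ₂ = 56.12°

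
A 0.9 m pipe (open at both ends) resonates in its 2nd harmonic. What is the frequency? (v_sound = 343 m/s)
fₙ = nv/(2L) = 381.1 Hz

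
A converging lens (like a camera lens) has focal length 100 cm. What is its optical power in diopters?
P = 1/f = 1 D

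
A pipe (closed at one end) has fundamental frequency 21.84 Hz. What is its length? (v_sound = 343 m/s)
L = v/(4f₁) = 3.926 m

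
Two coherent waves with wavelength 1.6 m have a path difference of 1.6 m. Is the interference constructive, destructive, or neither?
constructive — path difference = 1λ, a whole number of wavelengths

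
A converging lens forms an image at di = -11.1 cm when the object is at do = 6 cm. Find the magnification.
M = −di/do = 1.85 (upright image)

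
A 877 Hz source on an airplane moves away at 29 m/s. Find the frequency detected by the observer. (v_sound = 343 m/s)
f_obs = f·v/(v + v_s) = 808.6 Hz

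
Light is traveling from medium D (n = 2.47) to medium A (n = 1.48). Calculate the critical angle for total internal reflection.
θc = arcsin(n₂/n₁) = 36.81°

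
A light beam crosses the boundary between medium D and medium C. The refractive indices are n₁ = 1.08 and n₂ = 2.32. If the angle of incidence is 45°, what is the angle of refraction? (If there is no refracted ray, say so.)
sin θ₂ = (n₁/n₂)·sin θ₁ = 0.3292 → θ₂ = 19.22°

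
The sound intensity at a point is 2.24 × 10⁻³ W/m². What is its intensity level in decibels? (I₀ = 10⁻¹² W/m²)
β = 10·log₁₀(I/I₀) = 93.5 dB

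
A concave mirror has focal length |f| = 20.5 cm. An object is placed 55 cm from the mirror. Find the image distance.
f = +20.5 cm (concave); 1/di = 1/f − 1/do → di = 32.68 cm (real image, in front of mirror)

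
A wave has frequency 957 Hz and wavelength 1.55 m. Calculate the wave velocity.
v = fλ = 1483 m/s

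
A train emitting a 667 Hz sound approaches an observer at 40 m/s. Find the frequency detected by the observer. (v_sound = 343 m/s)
f_obs = f·v/(v − v_s) = 755.1 Hz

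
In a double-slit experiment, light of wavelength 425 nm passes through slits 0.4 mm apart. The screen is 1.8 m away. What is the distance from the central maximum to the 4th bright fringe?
y = mλL/d = 7.65 mm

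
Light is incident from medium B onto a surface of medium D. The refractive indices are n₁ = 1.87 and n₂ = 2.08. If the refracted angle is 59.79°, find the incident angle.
sin θ₁ = (n₂/n₁)·sin θ₂ → θ₁ = 73.99°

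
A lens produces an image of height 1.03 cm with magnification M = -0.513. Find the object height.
ho = |hi|/|M| = 2.008 cm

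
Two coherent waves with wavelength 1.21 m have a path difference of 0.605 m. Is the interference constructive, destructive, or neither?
destructive — path difference = 0.5λ, an odd multiple of λ/2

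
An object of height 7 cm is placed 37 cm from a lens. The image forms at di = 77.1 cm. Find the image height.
hi = (-di/do) × ho = -14.59 cm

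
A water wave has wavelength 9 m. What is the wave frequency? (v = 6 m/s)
f = v/λ = 0.6667 Hz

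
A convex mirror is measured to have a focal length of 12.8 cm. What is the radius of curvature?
R = 2|f| = 25.6 cm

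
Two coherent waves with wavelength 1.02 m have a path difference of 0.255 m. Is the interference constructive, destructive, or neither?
neither (partial) — path difference = 0.25λ, neither a whole number of wavelengths nor an odd multiple of λ/2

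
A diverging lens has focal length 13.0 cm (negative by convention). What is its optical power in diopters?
P = 1/f = -7.692 D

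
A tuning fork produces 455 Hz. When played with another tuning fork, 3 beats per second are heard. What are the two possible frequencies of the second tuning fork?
f₂ = 455 ± 3 Hz → 458 Hz or 452 Hz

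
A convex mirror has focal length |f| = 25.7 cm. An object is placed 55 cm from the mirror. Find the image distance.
f = −25.7 cm (convex); 1/di = 1/f − 1/do → di = -17.52 cm (virtual image, behind mirror)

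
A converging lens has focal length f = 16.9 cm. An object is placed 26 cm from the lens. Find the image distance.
1/di = 1/f − 1/do → di = 48.29 cm (real image)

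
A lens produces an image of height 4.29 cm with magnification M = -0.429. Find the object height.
ho = |hi|/|M| = 10 cm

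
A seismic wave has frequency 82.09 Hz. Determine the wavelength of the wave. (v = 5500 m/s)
λ = v/f = 67 m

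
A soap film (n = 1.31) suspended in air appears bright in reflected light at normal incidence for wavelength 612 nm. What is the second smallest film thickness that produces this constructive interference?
2nt = (m − ½)λ with m = 2 → t = (m − ½)λ/(2n) = 350.4 nm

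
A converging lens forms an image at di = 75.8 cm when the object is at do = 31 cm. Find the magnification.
M = −di/do = -2.445 (inverted image)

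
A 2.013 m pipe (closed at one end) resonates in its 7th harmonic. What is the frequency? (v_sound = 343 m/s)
fₙ = nv/(4L) = 298.2 Hz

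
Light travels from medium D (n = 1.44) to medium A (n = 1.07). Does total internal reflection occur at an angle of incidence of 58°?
θc = arcsin(n₂/n₁) = 47.99°; 58° > θc, so yes — total internal reflection.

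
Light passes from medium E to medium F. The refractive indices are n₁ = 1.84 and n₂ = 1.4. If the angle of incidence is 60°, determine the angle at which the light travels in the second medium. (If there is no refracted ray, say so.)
sin θ₂ = (n₁/n₂)·sin θ₁ = 1.138 > 1, so there is no refracted ray — the light undergoes total internal reflection.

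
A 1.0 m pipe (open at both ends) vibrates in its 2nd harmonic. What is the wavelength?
λₙ = 2L/n = 1 m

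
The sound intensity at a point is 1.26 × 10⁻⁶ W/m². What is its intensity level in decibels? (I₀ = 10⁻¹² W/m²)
β = 10·log₁₀(I/I₀) = 61 dB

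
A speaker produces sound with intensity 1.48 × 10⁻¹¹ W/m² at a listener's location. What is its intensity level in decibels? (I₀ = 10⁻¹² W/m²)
β = 10·log₁₀(I/I₀) = 11.7 dB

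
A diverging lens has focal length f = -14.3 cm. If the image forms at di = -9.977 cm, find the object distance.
1/do = 1/f − 1/di → do = 33 cm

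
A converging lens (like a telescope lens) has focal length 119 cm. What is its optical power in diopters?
P = 1/f = 0.8403 D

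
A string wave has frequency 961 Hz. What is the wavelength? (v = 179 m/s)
λ = v/f = 0.1863 m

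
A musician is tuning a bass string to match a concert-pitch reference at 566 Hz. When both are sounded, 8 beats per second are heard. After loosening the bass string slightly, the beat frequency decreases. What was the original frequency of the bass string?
574 Hz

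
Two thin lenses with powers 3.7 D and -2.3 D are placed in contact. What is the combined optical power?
P_total = P₁ + P₂ = 1.4 D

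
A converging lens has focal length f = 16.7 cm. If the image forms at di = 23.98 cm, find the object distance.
1/do = 1/f − 1/di → do = 55.01 cm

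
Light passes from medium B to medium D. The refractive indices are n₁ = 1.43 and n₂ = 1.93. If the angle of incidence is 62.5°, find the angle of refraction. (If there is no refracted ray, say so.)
sin θ₂ = (n₁/n₂)·sin θ₁ = 0.6572 → θ₂ = 41.09°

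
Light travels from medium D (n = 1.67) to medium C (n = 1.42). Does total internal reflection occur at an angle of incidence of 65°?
θc = arcsin(n₂/n₁) = 58.24°; 65° > θc, so yes — total internal reflection.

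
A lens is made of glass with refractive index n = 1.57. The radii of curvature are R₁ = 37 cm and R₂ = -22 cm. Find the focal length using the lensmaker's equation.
1/f = (n − 1)(1/R₁ − 1/R₂) → f = 24.2 cm (converging lens)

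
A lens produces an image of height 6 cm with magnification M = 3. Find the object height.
ho = |hi|/|M| = 2 cm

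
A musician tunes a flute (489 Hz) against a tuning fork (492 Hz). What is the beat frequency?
3 Hz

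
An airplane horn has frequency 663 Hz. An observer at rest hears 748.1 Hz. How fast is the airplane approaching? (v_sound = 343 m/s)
v_s = v·(1 − f/f_obs) = 39.02 m/s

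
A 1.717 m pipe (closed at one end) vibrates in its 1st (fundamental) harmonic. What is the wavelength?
λₙ = 4L/n = 6.868 m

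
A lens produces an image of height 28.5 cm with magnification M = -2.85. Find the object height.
ho = |hi|/|M| = 10 cm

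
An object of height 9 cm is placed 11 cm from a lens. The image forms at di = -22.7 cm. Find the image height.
hi = (-di/do) × ho = 18.57 cm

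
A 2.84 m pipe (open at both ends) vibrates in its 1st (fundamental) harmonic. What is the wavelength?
λₙ = 2L/n = 5.68 m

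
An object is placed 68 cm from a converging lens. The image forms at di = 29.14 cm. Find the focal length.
1/f = 1/do + 1/di → f = 20.4 cm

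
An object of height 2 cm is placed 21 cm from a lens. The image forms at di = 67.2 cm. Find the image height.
hi = (-di/do) × ho = -6.4 cm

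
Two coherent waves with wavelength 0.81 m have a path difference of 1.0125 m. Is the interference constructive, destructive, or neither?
neither (partial) — path difference = 1.25λ, neither a whole number of wavelengths nor an odd multiple of λ/2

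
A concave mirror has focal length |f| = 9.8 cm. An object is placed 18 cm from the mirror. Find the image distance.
f = +9.8 cm (concave); 1/di = 1/f − 1/do → di = 21.51 cm (real image, in front of mirror)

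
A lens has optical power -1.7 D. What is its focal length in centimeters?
f = 1/P = -58.82 cm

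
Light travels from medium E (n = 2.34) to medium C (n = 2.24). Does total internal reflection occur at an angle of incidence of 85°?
θc = arcsin(n₂/n₁) = 73.19°; 85° > θc, so yes — total internal reflection.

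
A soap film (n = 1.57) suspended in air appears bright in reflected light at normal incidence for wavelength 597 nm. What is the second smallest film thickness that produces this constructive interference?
2nt = (m − ½)λ with m = 2 → t = (m − ½)λ/(2n) = 285.2 nm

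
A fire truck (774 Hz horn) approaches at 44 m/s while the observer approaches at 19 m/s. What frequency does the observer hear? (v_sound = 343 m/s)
f_obs = f·(v + v_o)/(v − v_s) = 937.1 Hz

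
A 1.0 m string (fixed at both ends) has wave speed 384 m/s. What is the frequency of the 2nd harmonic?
fₙ = nv/(2L) = 384 Hz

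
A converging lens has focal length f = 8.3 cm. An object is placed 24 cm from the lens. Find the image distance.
1/di = 1/f − 1/do → di = 12.69 cm (real image)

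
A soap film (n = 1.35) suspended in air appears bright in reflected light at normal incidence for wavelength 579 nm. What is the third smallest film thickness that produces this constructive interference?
2nt = (m − ½)λ with m = 3 → t = (m − ½)λ/(2n) = 536.1 nm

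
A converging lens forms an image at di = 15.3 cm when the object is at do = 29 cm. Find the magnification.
M = −di/do = -0.5276 (inverted image)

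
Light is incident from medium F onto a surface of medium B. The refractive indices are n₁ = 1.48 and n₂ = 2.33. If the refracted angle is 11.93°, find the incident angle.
sin θ₁ = (n₂/n₁)·sin θ₂ → θ₁ = 18.99°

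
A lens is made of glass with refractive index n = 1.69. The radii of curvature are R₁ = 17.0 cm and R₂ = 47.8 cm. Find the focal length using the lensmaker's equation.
1/f = (n − 1)(1/R₁ − 1/R₂) → f = 38.24 cm (converging lens)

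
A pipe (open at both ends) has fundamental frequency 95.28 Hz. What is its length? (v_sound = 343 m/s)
L = v/(2f₁) = 1.8 m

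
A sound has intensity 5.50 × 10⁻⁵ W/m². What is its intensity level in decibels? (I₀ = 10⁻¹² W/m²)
β = 10·log₁₀(I/I₀) = 77.4 dB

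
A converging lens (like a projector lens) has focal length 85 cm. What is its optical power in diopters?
P = 1/f = 1.176 D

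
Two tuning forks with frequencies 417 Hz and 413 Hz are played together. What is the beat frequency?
4 Hz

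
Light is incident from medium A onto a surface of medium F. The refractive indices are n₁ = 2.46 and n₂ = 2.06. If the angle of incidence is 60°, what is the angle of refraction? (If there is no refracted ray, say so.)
sin θ₂ = (n₁/n₂)·sin θ₁ = 1.034 > 1, so there is no refracted ray — the light undergoes total internal reflection.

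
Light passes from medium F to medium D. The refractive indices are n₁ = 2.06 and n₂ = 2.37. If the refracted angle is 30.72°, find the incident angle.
sin θ₁ = (n₂/n₁)·sin θ₂ → θ₁ = 36°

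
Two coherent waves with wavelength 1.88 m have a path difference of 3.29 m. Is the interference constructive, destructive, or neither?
neither (partial) — path difference = 1.75λ, neither a whole number of wavelengths nor an odd multiple of λ/2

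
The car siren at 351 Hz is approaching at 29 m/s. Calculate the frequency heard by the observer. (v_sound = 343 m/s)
f_obs = f·v/(v − v_s) = 383.4 Hz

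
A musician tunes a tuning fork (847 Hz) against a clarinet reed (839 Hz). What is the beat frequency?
8 Hz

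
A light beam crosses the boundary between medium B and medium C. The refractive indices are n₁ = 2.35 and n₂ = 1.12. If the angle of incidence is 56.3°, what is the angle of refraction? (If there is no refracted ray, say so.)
sin θ₂ = (n₁/n₂)·sin θ₁ = 1.746 > 1, so there is no refracted ray — the light undergoes total internal reflection.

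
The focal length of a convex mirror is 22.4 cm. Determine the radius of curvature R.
R = 2|f| = 44.8 cm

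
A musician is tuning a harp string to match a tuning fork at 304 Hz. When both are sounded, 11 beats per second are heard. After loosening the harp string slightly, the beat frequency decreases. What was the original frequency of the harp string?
315 Hz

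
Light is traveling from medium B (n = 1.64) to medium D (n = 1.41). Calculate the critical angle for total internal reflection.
θc = arcsin(n₂/n₁) = 59.29°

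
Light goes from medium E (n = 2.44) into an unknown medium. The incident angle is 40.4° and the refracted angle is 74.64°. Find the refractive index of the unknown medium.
n₂ = n₁·sin θ₁ / sin θ₂ = 1.64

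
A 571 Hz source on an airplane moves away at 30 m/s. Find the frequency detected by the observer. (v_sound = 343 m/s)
f_obs = f·v/(v + v_s) = 525.1 Hz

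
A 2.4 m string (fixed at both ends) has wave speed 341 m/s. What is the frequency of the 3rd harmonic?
fₙ = nv/(2L) = 213.1 Hz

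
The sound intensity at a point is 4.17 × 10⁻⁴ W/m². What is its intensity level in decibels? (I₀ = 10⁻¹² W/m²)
β = 10·log₁₀(I/I₀) = 86.2 dB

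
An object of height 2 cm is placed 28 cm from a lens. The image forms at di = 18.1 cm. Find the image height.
hi = (-di/do) × ho = -1.293 cm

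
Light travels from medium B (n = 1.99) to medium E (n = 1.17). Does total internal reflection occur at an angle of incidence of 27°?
θc = arcsin(n₂/n₁) = 36.01°; 27° < θc, so no — the ray refracts.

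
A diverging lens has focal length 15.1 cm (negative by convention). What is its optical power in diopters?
P = 1/f = -6.623 D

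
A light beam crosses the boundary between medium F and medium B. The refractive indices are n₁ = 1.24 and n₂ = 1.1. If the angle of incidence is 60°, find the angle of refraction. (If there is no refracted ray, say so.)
sin θ₂ = (n₁/n₂)·sin θ₁ = 0.9762 → θ₂ = 77.49°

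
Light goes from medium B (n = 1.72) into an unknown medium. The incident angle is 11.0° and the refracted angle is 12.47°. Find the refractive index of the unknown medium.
n₂ = n₁·sin θ₁ / sin θ₂ = 1.52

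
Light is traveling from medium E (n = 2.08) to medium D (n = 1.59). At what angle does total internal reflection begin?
θc = arcsin(n₂/n₁) = 49.86°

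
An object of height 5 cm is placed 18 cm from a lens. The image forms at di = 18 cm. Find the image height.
hi = (-di/do) × ho = -5 cm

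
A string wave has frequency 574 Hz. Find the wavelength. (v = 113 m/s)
λ = v/f = 0.1969 m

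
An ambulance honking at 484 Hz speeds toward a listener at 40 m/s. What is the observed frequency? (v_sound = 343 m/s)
f_obs = f·v/(v − v_s) = 547.9 Hz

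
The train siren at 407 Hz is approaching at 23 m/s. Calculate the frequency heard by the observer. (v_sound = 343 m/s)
f_obs = f·v/(v − v_s) = 436.3 Hz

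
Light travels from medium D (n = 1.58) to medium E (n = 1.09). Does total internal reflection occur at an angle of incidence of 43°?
θc = arcsin(n₂/n₁) = 43.62°; 43° < θc, so no — the ray refracts.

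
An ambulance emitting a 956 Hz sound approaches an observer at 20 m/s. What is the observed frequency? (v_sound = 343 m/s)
f_obs = f·v/(v − v_s) = 1015 Hz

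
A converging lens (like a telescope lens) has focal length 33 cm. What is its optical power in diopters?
P = 1/f = 3.03 D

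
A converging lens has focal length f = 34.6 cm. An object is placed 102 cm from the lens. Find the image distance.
1/di = 1/f − 1/do → di = 52.36 cm (real image)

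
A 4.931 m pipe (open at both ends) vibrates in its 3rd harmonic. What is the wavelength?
λₙ = 2L/n = 3.287 m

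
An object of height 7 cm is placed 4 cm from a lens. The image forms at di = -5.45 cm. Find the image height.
hi = (-di/do) × ho = 9.537 cm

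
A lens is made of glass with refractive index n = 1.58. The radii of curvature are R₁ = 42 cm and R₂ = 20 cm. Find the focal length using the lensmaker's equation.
1/f = (n − 1)(1/R₁ − 1/R₂) → f = -65.83 cm (diverging lens)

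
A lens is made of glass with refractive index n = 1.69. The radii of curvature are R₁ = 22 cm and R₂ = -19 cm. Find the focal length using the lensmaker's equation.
1/f = (n − 1)(1/R₁ − 1/R₂) → f = 14.78 cm (converging lens)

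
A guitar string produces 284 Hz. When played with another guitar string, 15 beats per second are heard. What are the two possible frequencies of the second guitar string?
f₂ = 284 ± 15 Hz → 299 Hz or 269 Hz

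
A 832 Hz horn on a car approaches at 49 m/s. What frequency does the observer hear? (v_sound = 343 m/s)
f_obs = f·v/(v − v_s) = 970.7 Hz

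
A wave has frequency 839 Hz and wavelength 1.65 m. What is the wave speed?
v = fλ = 1384 m/s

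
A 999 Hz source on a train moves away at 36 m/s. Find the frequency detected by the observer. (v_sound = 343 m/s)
f_obs = f·v/(v + v_s) = 904.1 Hz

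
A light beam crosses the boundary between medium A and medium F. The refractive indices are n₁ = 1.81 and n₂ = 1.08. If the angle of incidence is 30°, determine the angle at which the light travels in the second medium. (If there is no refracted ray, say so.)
sin θ₂ = (n₁/n₂)·sin θ₁ = 0.838 → θ₂ = 56.93°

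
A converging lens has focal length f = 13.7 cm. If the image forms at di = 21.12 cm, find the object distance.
1/do = 1/f − 1/di → do = 39 cm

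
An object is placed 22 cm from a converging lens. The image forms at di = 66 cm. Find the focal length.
1/f = 1/do + 1/di → f = 16.5 cm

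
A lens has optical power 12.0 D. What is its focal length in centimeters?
f = 1/P = 8.333 cm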